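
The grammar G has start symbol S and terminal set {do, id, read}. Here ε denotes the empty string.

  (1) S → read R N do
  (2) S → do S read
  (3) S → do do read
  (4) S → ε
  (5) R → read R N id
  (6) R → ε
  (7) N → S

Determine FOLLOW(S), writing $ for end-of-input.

{$, do, id, read}

FIRST(S) = {ε, do, read}
FIRST(R) = {ε, read}
FIRST(N) = {ε, do, read}  (via S)
FOLLOW(S) includes $ since S is the start symbol.
FOLLOW(R): in S→read R N do, R is followed by N do with FIRST {do, read}; in R→read R N id, R is followed by N id with FIRST {do, id, read}. Thus FOLLOW(R) = {do, id, read}.
FOLLOW(N): in S→read R N do, N is followed by do with FIRST {do}; in R→read R N id, N is followed by id with FIRST {id}. Thus FOLLOW(N) = {do, id}.
FOLLOW(S): in S→do S read, S is followed by read with FIRST {read}; in N→S, the suffix after S is empty, so FOLLOW(S) ⊇ FOLLOW(N) = {do, id}. Thus FOLLOW(S) = {$, do, id, read}.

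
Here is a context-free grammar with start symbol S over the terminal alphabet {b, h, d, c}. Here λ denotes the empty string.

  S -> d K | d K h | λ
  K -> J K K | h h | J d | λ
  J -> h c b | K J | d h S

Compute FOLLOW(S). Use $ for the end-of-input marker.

{$, d, h}

FIRST(S) = {λ, d}
FIRST(K) = {λ, d, h}  (via J K K, J d)
FIRST(J) = {d, h}  (via K J)
FOLLOW(S) includes $ since S is the start symbol.
FOLLOW(S): in J->d h S, the suffix after S is empty, so FOLLOW(S) ⊇ FOLLOW(J) = {$, d, h}. Thus FOLLOW(S) = {$, d, h}.
FOLLOW(K): in S->d K, the suffix after K is empty, so FOLLOW(K) ⊇ FOLLOW(S) = {$, d, h}; in S->d K h, K is followed by h with FIRST {h}; in K->J K K (occurrence 1), K is followed by K with FIRST {λ, d, h}; in K->J K K (occurrence 1), the suffix after K is nullable (adds nothing new); in K->J K K (occurrence 2), the suffix after K is empty (adds nothing new); in J->K J, K is followed by J with FIRST {d, h}. Thus FOLLOW(K) = {$, d, h}.
FOLLOW(J): in K->J K K, J is followed by K K with FIRST {λ, d, h}; in K->J K K, the suffix after J is nullable, so FOLLOW(J) ⊇ FOLLOW(K) = {$, d, h}; in K->J d, J is followed by d with FIRST {d}; in J->K J, the suffix after J is empty (adds nothing new). Thus FOLLOW(J) = {$, d, h}.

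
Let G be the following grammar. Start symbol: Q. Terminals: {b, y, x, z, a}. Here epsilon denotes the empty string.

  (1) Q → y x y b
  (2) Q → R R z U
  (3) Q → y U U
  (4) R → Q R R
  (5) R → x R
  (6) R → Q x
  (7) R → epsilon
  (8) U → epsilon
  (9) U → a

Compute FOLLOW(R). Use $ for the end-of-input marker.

FIRST(U) = {epsilon, a}
FIRST(Q) = {x, y, z}  (via R R z U)
FIRST(R) = {epsilon, x, y, z}  (via Q R R, Q x)
FOLLOW(Q) includes $ since Q is the start symbol.
FOLLOW(R): in Q→R R z U (occurrence 1), R is followed by R z U with FIRST {x, y, z}; in Q→R R z U (occurrence 2), R is followed by z U with FIRST {z}; in R→Q R R (occurrence 1), R is followed by R with FIRST {epsilon, x, y, z}; in R→Q R R (occurrence 1), the suffix after R is nullable (adds nothing new); in R→Q R R (occurrence 2), the suffix after R is empty (adds nothing new); in R→x R, the suffix after R is empty (adds nothing new). Thus FOLLOW(R) = {x, y, z}.
FOLLOW(Q): in R→Q R R, Q is followed by R R with FIRST {epsilon, x, y, z}; in R→Q R R, the suffix after Q is nullable, so FOLLOW(Q) ⊇ FOLLOW(R) = {x, y, z}; in R→Q x, Q is followed by x with FIRST {x}. Thus FOLLOW(Q) = {$, x, y, z}.
FOLLOW(U): in Q→R R z U, the suffix after U is empty, so FOLLOW(U) ⊇ FOLLOW(Q) = {$, x, y, z}; in Q→y U U (occurrence 1), U is followed by U with FIRST {epsilon, a}; in Q→y U U (occurrence 1), the suffix after U is nullable, so FOLLOW(U) ⊇ FOLLOW(Q) = {$, x, y, z}; in Q→y U U (occurrence 2), the suffix after U is empty, so FOLLOW(U) ⊇ FOLLOW(Q) = {$, x, y, z}. Thus FOLLOW(U) = {$, a, x, y, z}.

{x, y, z}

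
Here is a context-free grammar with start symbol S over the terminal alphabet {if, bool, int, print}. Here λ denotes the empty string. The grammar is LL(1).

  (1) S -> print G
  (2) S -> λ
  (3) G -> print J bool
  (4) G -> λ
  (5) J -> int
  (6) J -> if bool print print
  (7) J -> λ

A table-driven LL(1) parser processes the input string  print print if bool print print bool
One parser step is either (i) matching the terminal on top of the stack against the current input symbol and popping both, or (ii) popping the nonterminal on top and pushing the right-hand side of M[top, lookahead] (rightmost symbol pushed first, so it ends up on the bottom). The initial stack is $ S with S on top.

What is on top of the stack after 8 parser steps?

     Stack                       Input                                   Action
  1  $ S                         print print if bool print print bool $  expand S -> print G
  2  $ G print                   print print if bool print print bool $  match print
  3  $ G                         print if bool print print bool $        expand G -> print J bool
  4  $ bool J print              print if bool print print bool $        match print
  5  $ bool J                    if bool print print bool $              expand J -> if bool print print
  6  $ bool print print bool if  if bool print print bool $              match if
  7  $ bool print print bool     bool print print bool $                 match bool
  8  $ bool print print          print print bool $                      match print
Stack after step 8: $ bool print (top = print).

print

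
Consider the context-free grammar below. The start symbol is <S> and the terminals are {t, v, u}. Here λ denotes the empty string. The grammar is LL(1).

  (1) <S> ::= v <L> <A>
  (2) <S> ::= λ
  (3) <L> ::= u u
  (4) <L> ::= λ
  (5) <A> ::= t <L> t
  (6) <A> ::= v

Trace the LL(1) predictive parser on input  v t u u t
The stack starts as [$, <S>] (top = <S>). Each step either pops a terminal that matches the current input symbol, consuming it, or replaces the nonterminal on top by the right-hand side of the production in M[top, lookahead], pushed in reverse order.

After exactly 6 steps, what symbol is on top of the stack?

step 1: stack=$ <S>  input=v t u u t $  — expand <S> ::= v <L> <A>
step 2: stack=$ <A> <L> v  input=v t u u t $  — match v
step 3: stack=$ <A> <L>  input=t u u t $  — expand <L> ::= λ
step 4: stack=$ <A>  input=t u u t $  — expand <A> ::= t <L> t
step 5: stack=$ t <L> t  input=t u u t $  — match t
step 6: stack=$ t <L>  input=u u t $  — expand <L> ::= u u
Stack after step 6: $ t u u (top = u).

u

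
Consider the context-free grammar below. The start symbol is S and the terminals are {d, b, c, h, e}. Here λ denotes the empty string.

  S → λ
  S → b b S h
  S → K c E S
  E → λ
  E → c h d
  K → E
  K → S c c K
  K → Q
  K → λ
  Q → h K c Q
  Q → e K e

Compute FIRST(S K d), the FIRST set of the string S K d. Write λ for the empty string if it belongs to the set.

FIRST(E): from E→λ we get {λ}; from E→c h d we get {c}. So FIRST(E) = {λ, c}.
FIRST(Q): from Q→h K c Q we get {h}; from Q→e K e we get {e}. So FIRST(Q) = {e, h}.
FIRST(S): from S→λ we get {λ}; from S→b b S h we get {b}; from S→K c E S we get {b, c, e, h}. So FIRST(S) = {λ, b, c, e, h}.
FIRST(K): from K→E we get {λ, c}; from K→S c c K we get {b, c, e, h}; from K→Q we get {e, h}; from K→λ we get {λ}. So FIRST(K) = {λ, b, c, e, h}.
FIRST(S K d): take FIRST of each symbol in turn, carrying on past any symbol whose FIRST contains λ; result {b, c, d, e, h}.

{b, c, d, e, h}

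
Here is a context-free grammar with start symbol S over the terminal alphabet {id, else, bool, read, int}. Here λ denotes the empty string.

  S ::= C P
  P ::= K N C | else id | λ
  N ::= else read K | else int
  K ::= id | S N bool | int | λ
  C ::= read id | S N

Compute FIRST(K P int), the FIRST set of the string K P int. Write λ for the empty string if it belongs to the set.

FIRST(N): from N::=else read K we get {else}; from N::=else int we get {else}. So FIRST(N) = {else}.
FIRST(S): from S::=C P we get {read}. So FIRST(S) = {read}.
FIRST(K): from K::=id we get {id}; from K::=S N bool we get {read}; from K::=int we get {int}; from K::=λ we get {λ}. So FIRST(K) = {λ, id, int, read}.
FIRST(C): from C::=read id we get {read}; from C::=S N we get {read}. So FIRST(C) = {read}.
FIRST(P): from P::=K N C we get {else, id, int, read}; from P::=else id we get {else}; from P::=λ we get {λ}. So FIRST(P) = {λ, else, id, int, read}.
FIRST(K P int): take FIRST of each symbol in turn, carrying on past any symbol whose FIRST contains λ; result {else, id, int, read}.

{else, id, int, read}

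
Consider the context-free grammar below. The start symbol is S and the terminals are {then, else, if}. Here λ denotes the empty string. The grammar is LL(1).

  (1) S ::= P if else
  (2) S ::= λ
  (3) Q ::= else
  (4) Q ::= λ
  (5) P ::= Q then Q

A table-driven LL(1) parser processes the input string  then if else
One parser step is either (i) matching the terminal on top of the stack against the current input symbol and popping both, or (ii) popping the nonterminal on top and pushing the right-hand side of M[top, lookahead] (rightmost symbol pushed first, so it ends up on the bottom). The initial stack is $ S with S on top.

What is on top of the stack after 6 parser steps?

else

     Stack               Input           Action
  1  $ S                 then if else $  expand S ::= P if else
  2  $ else if P         then if else $  expand P ::= Q then Q
  3  $ else if Q then Q  then if else $  expand Q ::= λ
  4  $ else if Q then    then if else $  match then
  5  $ else if Q         if else $       expand Q ::= λ
  6  $ else if           if else $       match if
Stack after step 6: $ else (top = else).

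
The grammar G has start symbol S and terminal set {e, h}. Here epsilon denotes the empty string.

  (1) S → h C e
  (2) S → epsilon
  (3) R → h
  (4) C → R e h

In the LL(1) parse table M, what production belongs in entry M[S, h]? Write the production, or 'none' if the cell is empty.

FIRST(S) = {epsilon, h}
FIRST(R) = {h}
FIRST(C) = {h}  (via R e h)
FOLLOW(S) includes $ since S is the start symbol.
FOLLOW(S): S appears on no right-hand side. Thus FOLLOW(S) = {$}.
For S → h C e: FIRST(h C e) = {h}, so it goes in M[S, t] for t ∈ {h}.
For S → epsilon: FIRST(epsilon) = {epsilon}, so it goes in M[S, t] for t ∈ {}; since epsilon ∈ FIRST, also for every t ∈ FOLLOW(S) = {$}.

S → h C e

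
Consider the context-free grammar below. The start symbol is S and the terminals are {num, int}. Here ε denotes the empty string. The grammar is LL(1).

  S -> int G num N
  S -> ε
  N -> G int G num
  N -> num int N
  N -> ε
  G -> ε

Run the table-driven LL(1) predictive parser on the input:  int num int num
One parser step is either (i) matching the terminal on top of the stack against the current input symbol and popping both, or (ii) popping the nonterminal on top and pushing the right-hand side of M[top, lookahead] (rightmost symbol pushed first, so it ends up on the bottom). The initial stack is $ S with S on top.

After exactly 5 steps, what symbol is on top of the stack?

G

     Stack          Input              Action
  1  $ S            int num int num $  expand S -> int G num N
  2  $ N num G int  int num int num $  match int
  3  $ N num G      num int num $      expand G -> ε
  4  $ N num        num int num $      match num
  5  $ N            int num $          expand N -> G int G num
Stack after step 5: $ num G int G (top = G).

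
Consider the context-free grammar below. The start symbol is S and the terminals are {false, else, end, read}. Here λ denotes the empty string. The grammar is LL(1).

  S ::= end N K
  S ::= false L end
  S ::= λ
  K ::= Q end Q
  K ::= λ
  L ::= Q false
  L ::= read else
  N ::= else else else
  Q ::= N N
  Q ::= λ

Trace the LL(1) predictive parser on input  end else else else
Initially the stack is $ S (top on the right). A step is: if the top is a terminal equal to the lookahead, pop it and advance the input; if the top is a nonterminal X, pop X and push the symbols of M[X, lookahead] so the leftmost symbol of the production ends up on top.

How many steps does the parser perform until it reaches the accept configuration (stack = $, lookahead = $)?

     Stack               Input                 Action
  1  $ S                 end else else else $  expand S ::= end N K
  2  $ K N end           end else else else $  match end
  3  $ K N               else else else $      expand N ::= else else else
  4  $ K else else else  else else else $      match else
  5  $ K else else       else else $           match else
  6  $ K else            else $                match else
  7  $ K                 $                     expand K ::= λ
Accept reached after 7 steps.

7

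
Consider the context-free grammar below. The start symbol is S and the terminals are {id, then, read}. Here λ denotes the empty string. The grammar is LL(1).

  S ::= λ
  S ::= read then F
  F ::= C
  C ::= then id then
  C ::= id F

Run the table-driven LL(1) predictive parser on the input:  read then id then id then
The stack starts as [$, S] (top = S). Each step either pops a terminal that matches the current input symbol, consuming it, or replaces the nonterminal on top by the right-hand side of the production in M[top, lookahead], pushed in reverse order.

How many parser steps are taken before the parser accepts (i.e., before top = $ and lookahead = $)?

11

step 1: stack=$ S  input=read then id then id then $  — expand S ::= read then F
step 2: stack=$ F then read  input=read then id then id then $  — match read
step 3: stack=$ F then  input=then id then id then $  — match then
step 4: stack=$ F  input=id then id then $  — expand F ::= C
step 5: stack=$ C  input=id then id then $  — expand C ::= id F
step 6: stack=$ F id  input=id then id then $  — match id
step 7: stack=$ F  input=then id then $  — expand F ::= C
step 8: stack=$ C  input=then id then $  — expand C ::= then id then
step 9: stack=$ then id then  input=then id then $  — match then
step 10: stack=$ then id  input=id then $  — match id
step 11: stack=$ then  input=then $  — match then
Accept reached after 11 steps.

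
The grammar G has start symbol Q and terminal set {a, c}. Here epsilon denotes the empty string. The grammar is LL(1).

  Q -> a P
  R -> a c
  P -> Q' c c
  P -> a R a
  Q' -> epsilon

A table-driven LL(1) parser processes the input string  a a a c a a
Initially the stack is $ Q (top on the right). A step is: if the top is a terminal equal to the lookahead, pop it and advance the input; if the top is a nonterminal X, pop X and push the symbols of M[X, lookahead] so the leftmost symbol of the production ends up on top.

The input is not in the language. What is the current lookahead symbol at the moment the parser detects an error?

     Stack    Input          Action
  1  $ Q      a a a c a a $  expand Q -> a P
  2  $ P a    a a a c a a $  match a
  3  $ P      a a c a a $    expand P -> a R a
  4  $ a R a  a a c a a $    match a
  5  $ a R    a c a a $      expand R -> a c
  6  $ a c a  a c a a $      match a
  7  $ a c    c a a $        match c
  8  $ a      a a $          match a
  9  $        a $            error: stack empty but input remains

a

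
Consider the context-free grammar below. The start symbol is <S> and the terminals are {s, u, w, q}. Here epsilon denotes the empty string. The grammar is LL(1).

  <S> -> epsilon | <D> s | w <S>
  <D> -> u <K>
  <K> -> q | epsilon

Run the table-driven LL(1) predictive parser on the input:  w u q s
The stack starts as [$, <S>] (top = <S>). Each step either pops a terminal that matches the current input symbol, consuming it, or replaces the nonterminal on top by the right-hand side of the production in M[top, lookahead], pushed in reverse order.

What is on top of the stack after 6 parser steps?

q

step 1: stack=$ <S>  input=w u q s $  — expand <S> -> w <S>
step 2: stack=$ <S> w  input=w u q s $  — match w
step 3: stack=$ <S>  input=u q s $  — expand <S> -> <D> s
step 4: stack=$ s <D>  input=u q s $  — expand <D> -> u <K>
step 5: stack=$ s <K> u  input=u q s $  — match u
step 6: stack=$ s <K>  input=q s $  — expand <K> -> q
Stack after step 6: $ s q (top = q).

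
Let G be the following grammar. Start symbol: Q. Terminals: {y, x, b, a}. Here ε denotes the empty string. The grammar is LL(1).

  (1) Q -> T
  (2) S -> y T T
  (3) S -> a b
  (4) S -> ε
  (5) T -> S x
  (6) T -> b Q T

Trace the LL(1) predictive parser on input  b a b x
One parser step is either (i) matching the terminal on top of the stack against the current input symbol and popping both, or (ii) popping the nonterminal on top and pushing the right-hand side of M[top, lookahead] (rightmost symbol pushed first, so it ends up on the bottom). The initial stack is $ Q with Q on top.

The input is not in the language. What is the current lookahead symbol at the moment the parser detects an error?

$

step 1: stack=$ Q  input=b a b x $  — expand Q -> T
step 2: stack=$ T  input=b a b x $  — expand T -> b Q T
step 3: stack=$ T Q b  input=b a b x $  — match b
step 4: stack=$ T Q  input=a b x $  — expand Q -> T
step 5: stack=$ T T  input=a b x $  — expand T -> S x
step 6: stack=$ T x S  input=a b x $  — expand S -> a b
step 7: stack=$ T x b a  input=a b x $  — match a
step 8: stack=$ T x b  input=b x $  — match b
step 9: stack=$ T x  input=x $  — match x
step 10: stack=$ T  input=$  — error: M[T, $] is empty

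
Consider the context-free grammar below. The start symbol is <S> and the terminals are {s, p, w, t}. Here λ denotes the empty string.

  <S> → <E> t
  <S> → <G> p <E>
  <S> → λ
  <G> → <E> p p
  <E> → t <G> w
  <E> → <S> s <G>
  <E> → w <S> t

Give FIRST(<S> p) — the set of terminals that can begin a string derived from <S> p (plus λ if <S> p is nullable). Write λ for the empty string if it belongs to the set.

FIRST(<S>) = {λ, s, t, w}  (via <E> t, <G> p <E>)
FIRST(<E>) = {s, t, w}  (via <S> s <G>)
FIRST(<G>) = {s, t, w}  (via <E> p p)
FIRST(<S> p): take FIRST of each symbol in turn, carrying on past any symbol whose FIRST contains λ; result {p, s, t, w}.

{p, s, t, w}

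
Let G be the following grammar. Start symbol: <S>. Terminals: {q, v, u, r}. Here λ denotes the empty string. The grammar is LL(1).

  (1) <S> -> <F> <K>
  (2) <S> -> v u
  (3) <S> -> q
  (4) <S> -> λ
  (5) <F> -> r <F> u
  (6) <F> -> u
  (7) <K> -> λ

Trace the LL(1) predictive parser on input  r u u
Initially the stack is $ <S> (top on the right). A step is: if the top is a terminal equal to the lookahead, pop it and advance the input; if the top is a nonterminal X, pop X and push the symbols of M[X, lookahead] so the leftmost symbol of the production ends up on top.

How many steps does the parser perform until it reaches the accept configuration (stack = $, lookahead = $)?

     Stack          Input    Action
  1  $ <S>          r u u $  expand <S> -> <F> <K>
  2  $ <K> <F>      r u u $  expand <F> -> r <F> u
  3  $ <K> u <F> r  r u u $  match r
  4  $ <K> u <F>    u u $    expand <F> -> u
  5  $ <K> u u      u u $    match u
  6  $ <K> u        u $      match u
  7  $ <K>          $        expand <K> -> λ
Accept reached after 7 steps.

7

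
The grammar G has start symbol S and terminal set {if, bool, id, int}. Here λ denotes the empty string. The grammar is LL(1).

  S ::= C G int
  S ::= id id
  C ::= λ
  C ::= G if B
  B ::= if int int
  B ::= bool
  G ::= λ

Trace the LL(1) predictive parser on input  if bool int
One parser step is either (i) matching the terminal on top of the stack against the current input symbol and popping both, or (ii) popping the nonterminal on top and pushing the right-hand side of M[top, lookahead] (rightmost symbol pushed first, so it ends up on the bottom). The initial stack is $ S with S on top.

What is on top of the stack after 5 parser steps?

step 1: stack=$ S  input=if bool int $  — expand S ::= C G int
step 2: stack=$ int G C  input=if bool int $  — expand C ::= G if B
step 3: stack=$ int G B if G  input=if bool int $  — expand G ::= λ
step 4: stack=$ int G B if  input=if bool int $  — match if
step 5: stack=$ int G B  input=bool int $  — expand B ::= bool
Stack after step 5: $ int G bool (top = bool).

bool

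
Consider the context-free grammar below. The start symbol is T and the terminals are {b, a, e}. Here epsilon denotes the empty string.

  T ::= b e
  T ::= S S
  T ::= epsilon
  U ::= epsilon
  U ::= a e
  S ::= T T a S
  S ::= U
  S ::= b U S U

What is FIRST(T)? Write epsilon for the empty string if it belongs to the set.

{epsilon, a, b}

FIRST(U) = {epsilon, a}
FIRST(T) = {epsilon, a, b}  (via S S)
FIRST(S) = {epsilon, a, b}  (via T T a S, U)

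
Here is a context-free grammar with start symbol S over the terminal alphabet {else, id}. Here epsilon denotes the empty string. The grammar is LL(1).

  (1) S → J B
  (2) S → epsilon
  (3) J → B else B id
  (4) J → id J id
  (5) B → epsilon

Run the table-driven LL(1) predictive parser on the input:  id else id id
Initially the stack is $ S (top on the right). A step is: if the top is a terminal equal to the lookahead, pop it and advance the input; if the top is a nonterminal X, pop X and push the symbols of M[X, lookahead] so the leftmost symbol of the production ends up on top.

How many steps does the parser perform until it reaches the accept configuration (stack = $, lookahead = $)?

10

step 1: stack=$ S  input=id else id id $  — expand S → J B
step 2: stack=$ B J  input=id else id id $  — expand J → id J id
step 3: stack=$ B id J id  input=id else id id $  — match id
step 4: stack=$ B id J  input=else id id $  — expand J → B else B id
step 5: stack=$ B id id B else B  input=else id id $  — expand B → epsilon
step 6: stack=$ B id id B else  input=else id id $  — match else
step 7: stack=$ B id id B  input=id id $  — expand B → epsilon
step 8: stack=$ B id id  input=id id $  — match id
step 9: stack=$ B id  input=id $  — match id
step 10: stack=$ B  input=$  — expand B → epsilon
Accept reached after 10 steps.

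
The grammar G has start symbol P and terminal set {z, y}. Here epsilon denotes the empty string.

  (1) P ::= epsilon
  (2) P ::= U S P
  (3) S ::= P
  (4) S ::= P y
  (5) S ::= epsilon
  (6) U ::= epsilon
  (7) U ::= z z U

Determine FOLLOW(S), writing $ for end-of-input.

{$, y, z}

FIRST(U): from U::=epsilon we get {epsilon}; from U::=z z U we get {z}. So FIRST(U) = {epsilon, z}.
FIRST(P): from P::=epsilon we get {epsilon}; from P::=U S P we get {epsilon, y, z}. So FIRST(P) = {epsilon, y, z}.
FIRST(S): from S::=P we get {epsilon, y, z}; from S::=P y we get {y, z}; from S::=epsilon we get {epsilon}. So FIRST(S) = {epsilon, y, z}.
FOLLOW(P) includes $ since P is the start symbol.
FOLLOW(P): in P::=U S P, the suffix after P is empty (adds nothing new); in S::=P, the suffix after P is empty, so FOLLOW(P) ⊇ FOLLOW(S) = {$, y, z}; in S::=P y, P is followed by y with FIRST {y}. Thus FOLLOW(P) = {$, y, z}.
FOLLOW(S): in P::=U S P, S is followed by P with FIRST {epsilon, y, z}; in P::=U S P, the suffix after S is nullable, so FOLLOW(S) ⊇ FOLLOW(P) = {$, y, z}. Thus FOLLOW(S) = {$, y, z}.
FOLLOW(U): in P::=U S P, U is followed by S P with FIRST {epsilon, y, z}; in P::=U S P, the suffix after U is nullable, so FOLLOW(U) ⊇ FOLLOW(P) = {$, y, z}; in U::=z z U, the suffix after U is empty (adds nothing new). Thus FOLLOW(U) = {$, y, z}.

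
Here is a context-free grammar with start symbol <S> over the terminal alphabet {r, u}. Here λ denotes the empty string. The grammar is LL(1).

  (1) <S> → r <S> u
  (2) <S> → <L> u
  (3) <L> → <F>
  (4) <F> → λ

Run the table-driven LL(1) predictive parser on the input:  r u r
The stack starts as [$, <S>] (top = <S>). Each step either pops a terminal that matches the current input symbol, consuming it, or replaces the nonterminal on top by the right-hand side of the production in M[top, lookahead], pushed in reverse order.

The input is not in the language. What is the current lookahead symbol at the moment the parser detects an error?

     Stack      Input    Action
  1  $ <S>      r u r $  expand <S> → r <S> u
  2  $ u <S> r  r u r $  match r
  3  $ u <S>    u r $    expand <S> → <L> u
  4  $ u u <L>  u r $    expand <L> → <F>
  5  $ u u <F>  u r $    expand <F> → λ
  6  $ u u      u r $    match u
  7  $ u        r $      error: top is terminal u but lookahead is r

r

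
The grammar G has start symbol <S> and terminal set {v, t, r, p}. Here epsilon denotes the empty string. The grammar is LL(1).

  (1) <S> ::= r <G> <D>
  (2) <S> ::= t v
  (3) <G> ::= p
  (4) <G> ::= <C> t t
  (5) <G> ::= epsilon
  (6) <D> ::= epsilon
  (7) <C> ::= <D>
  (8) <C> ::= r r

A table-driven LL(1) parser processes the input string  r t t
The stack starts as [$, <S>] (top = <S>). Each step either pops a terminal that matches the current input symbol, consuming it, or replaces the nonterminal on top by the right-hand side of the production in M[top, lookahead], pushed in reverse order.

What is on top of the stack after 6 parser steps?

     Stack          Input    Action
  1  $ <S>          r t t $  expand <S> ::= r <G> <D>
  2  $ <D> <G> r    r t t $  match r
  3  $ <D> <G>      t t $    expand <G> ::= <C> t t
  4  $ <D> t t <C>  t t $    expand <C> ::= <D>
  5  $ <D> t t <D>  t t $    expand <D> ::= epsilon
  6  $ <D> t t      t t $    match t
Stack after step 6: $ <D> t (top = t).

t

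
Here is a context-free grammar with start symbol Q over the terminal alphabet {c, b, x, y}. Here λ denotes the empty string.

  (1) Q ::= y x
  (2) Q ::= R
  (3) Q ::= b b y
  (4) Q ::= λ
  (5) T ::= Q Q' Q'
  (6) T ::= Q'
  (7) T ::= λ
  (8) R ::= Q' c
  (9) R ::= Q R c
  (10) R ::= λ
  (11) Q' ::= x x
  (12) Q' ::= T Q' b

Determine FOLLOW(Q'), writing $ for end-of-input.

{b, c, x, y}

FIRST(Q): from Q::=y x we get {y}; from Q::=R we get {λ, b, c, x, y}; from Q::=b b y we get {b}; from Q::=λ we get {λ}. So FIRST(Q) = {λ, b, c, x, y}.
FIRST(T): from T::=Q Q' Q' we get {b, c, x, y}; from T::=Q' we get {b, c, x, y}; from T::=λ we get {λ}. So FIRST(T) = {λ, b, c, x, y}.
FIRST(Q'): from Q'::=x x we get {x}; from Q'::=T Q' b we get {b, c, x, y}. So FIRST(Q') = {b, c, x, y}.
FIRST(R): from R::=Q' c we get {b, c, x, y}; from R::=Q R c we get {b, c, x, y}; from R::=λ we get {λ}. So FIRST(R) = {λ, b, c, x, y}.
FOLLOW(Q) includes $ since Q is the start symbol.
FOLLOW(Q): in T::=Q Q' Q', Q is followed by Q' Q' with FIRST {b, c, x, y}; in R::=Q R c, Q is followed by R c with FIRST {b, c, x, y}. Thus FOLLOW(Q) = {$, b, c, x, y}.
FOLLOW(T): in Q'::=T Q' b, T is followed by Q' b with FIRST {b, c, x, y}. Thus FOLLOW(T) = {b, c, x, y}.
FOLLOW(R): in Q::=R, the suffix after R is empty, so FOLLOW(R) ⊇ FOLLOW(Q) = {$, b, c, x, y}; in R::=Q R c, R is followed by c with FIRST {c}. Thus FOLLOW(R) = {$, b, c, x, y}.
FOLLOW(Q'): in T::=Q Q' Q' (occurrence 1), Q' is followed by Q' with FIRST {b, c, x, y}; in T::=Q Q' Q' (occurrence 2), the suffix after Q' is empty, so FOLLOW(Q') ⊇ FOLLOW(T) = {b, c, x, y}; in T::=Q', the suffix after Q' is empty, so FOLLOW(Q') ⊇ FOLLOW(T) = {b, c, x, y}; in R::=Q' c, Q' is followed by c with FIRST {c}; in Q'::=T Q' b, Q' is followed by b with FIRST {b}. Thus FOLLOW(Q') = {b, c, x, y}.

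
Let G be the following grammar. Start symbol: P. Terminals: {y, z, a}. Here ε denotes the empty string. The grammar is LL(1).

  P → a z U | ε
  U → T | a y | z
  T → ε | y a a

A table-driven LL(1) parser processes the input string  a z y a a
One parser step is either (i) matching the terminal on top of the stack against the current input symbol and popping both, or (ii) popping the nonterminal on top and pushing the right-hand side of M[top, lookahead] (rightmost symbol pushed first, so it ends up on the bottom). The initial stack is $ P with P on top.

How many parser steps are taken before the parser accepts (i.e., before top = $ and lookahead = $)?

     Stack    Input        Action
  1  $ P      a z y a a $  expand P → a z U
  2  $ U z a  a z y a a $  match a
  3  $ U z    z y a a $    match z
  4  $ U      y a a $      expand U → T
  5  $ T      y a a $      expand T → y a a
  6  $ a a y  y a a $      match y
  7  $ a a    a a $        match a
  8  $ a      a $          match a
Accept reached after 8 steps.

8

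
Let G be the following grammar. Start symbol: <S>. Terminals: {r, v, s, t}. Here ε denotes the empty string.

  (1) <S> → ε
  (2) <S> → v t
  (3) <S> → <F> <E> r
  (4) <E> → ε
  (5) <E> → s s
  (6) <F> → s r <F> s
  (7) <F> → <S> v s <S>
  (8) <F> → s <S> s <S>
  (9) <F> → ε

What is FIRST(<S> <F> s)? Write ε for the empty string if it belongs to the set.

FIRST(<E>): from <E>→ε we get {ε}; from <E>→s s we get {s}. So FIRST(<E>) = {ε, s}.
FIRST(<S>): from <S>→ε we get {ε}; from <S>→v t we get {v}; from <S>→<F> <E> r we get {r, s, v}. So FIRST(<S>) = {ε, r, s, v}.
FIRST(<F>): from <F>→s r <F> s we get {s}; from <F>→<S> v s <S> we get {r, s, v}; from <F>→s <S> s <S> we get {s}; from <F>→ε we get {ε}. So FIRST(<F>) = {ε, r, s, v}.
FIRST(<S> <F> s): take FIRST of each symbol in turn, carrying on past any symbol whose FIRST contains ε; result {r, s, v}.

{r, s, v}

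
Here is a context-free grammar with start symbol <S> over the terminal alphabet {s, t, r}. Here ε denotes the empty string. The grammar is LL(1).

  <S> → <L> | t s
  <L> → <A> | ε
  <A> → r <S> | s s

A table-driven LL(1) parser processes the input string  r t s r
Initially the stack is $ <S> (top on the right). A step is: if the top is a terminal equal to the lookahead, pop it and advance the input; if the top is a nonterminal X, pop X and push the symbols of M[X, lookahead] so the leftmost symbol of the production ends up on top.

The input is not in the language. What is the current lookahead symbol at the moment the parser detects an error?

     Stack    Input      Action
  1  $ <S>    r t s r $  expand <S> → <L>
  2  $ <L>    r t s r $  expand <L> → <A>
  3  $ <A>    r t s r $  expand <A> → r <S>
  4  $ <S> r  r t s r $  match r
  5  $ <S>    t s r $    expand <S> → t s
  6  $ s t    t s r $    match t
  7  $ s      s r $      match s
  8  $        r $        error: stack empty but input remains

r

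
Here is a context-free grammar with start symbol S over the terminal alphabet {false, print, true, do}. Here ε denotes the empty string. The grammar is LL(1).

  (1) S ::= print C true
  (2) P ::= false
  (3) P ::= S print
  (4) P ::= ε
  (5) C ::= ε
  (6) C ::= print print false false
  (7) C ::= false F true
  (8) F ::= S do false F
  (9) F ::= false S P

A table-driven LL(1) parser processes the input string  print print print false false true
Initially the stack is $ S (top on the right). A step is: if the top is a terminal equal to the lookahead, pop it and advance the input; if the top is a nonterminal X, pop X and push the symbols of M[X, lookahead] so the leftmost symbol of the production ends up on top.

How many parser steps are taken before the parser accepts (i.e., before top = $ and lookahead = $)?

8

     Stack                           Input                                 Action
  1  $ S                             print print print false false true $  expand S ::= print C true
  2  $ true C print                  print print print false false true $  match print
  3  $ true C                        print print false false true $        expand C ::= print print false false
  4  $ true false false print print  print print false false true $        match print
  5  $ true false false print        print false false true $              match print
  6  $ true false false              false false true $                    match false
  7  $ true false                    false true $                          match false
  8  $ true                          true $                                match true
Accept reached after 8 steps.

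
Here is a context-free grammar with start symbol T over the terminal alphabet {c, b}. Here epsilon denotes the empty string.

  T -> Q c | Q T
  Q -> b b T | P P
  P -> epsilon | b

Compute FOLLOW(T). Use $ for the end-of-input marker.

FIRST(P) = {epsilon, b}
FIRST(Q) = {epsilon, b}  (via P P)
FIRST(T) = {b, c}  (via Q c, Q T)
FOLLOW(T) includes $ since T is the start symbol.
FOLLOW(Q): in T->Q c, Q is followed by c with FIRST {c}; in T->Q T, Q is followed by T with FIRST {b, c}. Thus FOLLOW(Q) = {b, c}.
FOLLOW(T): in T->Q T, the suffix after T is empty (adds nothing new); in Q->b b T, the suffix after T is empty, so FOLLOW(T) ⊇ FOLLOW(Q) = {b, c}. Thus FOLLOW(T) = {$, b, c}.
FOLLOW(P): in Q->P P (occurrence 1), P is followed by P with FIRST {epsilon, b}; in Q->P P (occurrence 1), the suffix after P is nullable, so FOLLOW(P) ⊇ FOLLOW(Q) = {b, c}; in Q->P P (occurrence 2), the suffix after P is empty, so FOLLOW(P) ⊇ FOLLOW(Q) = {b, c}. Thus FOLLOW(P) = {b, c}.

{$, b, c}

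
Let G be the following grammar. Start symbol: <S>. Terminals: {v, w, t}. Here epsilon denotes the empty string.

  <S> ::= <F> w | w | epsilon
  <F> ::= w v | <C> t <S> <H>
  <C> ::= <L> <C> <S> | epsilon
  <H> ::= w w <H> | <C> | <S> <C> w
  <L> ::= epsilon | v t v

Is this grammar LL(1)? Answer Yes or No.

FIRST(<S>) = {epsilon, t, v, w}
FIRST(<F>) = {t, v, w}
FIRST(<C>) = {epsilon, t, v, w}
FIRST(<H>) = {epsilon, t, v, w}
FIRST(<L>) = {epsilon, v}
FOLLOW(<S>) = {$, t, v, w}
FOLLOW(<F>) = {w}
FOLLOW(<C>) = {t, v, w}
FOLLOW(<H>) = {w}
FOLLOW(<L>) = {t, v, w}
Cell M[<C>, t] receives both <C> ::= <L> <C> <S> and <C> ::= epsilon — the grammar is not LL(1).

No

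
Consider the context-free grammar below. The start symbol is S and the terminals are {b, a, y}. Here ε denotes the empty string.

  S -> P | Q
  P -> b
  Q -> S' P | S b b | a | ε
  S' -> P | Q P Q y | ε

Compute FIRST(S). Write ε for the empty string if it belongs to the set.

FIRST(P): from P->b we get {b}. So FIRST(P) = {b}.
FIRST(S): from S->P we get {b}; from S->Q we get {ε, a, b}. So FIRST(S) = {ε, a, b}.
FIRST(Q): from Q->S' P we get {a, b}; from Q->S b b we get {a, b}; from Q->a we get {a}; from Q->ε we get {ε}. So FIRST(Q) = {ε, a, b}.
FIRST(S'): from S'->P we get {b}; from S'->Q P Q y we get {a, b}; from S'->ε we get {ε}. So FIRST(S') = {ε, a, b}.

{ε, a, b}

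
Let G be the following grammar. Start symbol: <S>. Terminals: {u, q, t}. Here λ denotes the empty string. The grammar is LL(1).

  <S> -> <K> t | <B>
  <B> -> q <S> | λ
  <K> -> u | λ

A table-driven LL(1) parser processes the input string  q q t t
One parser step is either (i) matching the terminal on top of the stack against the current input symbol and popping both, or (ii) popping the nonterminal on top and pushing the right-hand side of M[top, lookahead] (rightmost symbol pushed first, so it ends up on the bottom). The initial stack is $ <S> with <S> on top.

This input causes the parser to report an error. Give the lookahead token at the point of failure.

      Stack    Input      Action
   1  $ <S>    q q t t $  expand <S> -> <B>
   2  $ <B>    q q t t $  expand <B> -> q <S>
   3  $ <S> q  q q t t $  match q
   4  $ <S>    q t t $    expand <S> -> <B>
   5  $ <B>    q t t $    expand <B> -> q <S>
   6  $ <S> q  q t t $    match q
   7  $ <S>    t t $      expand <S> -> <K> t
   8  $ t <K>  t t $      expand <K> -> λ
   9  $ t      t t $      match t
  10  $        t $        error: stack empty but input remains

t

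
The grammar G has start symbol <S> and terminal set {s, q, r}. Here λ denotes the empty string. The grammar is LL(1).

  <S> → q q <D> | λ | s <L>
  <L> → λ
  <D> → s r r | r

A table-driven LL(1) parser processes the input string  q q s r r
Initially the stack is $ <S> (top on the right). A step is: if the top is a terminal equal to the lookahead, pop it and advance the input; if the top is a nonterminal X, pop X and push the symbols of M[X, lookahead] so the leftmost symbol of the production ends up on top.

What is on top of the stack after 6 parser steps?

     Stack      Input        Action
  1  $ <S>      q q s r r $  expand <S> → q q <D>
  2  $ <D> q q  q q s r r $  match q
  3  $ <D> q    q s r r $    match q
  4  $ <D>      s r r $      expand <D> → s r r
  5  $ r r s    s r r $      match s
  6  $ r r      r r $        match r
Stack after step 6: $ r (top = r).

r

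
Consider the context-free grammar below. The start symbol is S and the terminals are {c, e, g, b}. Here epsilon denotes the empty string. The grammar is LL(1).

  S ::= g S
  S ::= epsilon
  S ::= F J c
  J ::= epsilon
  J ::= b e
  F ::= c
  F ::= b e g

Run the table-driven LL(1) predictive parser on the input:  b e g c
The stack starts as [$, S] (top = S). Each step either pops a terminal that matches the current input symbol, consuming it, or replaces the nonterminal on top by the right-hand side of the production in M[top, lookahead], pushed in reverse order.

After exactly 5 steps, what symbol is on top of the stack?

     Stack        Input      Action
  1  $ S          b e g c $  expand S ::= F J c
  2  $ c J F      b e g c $  expand F ::= b e g
  3  $ c J g e b  b e g c $  match b
  4  $ c J g e    e g c $    match e
  5  $ c J g      g c $      match g
Stack after step 5: $ c J (top = J).

J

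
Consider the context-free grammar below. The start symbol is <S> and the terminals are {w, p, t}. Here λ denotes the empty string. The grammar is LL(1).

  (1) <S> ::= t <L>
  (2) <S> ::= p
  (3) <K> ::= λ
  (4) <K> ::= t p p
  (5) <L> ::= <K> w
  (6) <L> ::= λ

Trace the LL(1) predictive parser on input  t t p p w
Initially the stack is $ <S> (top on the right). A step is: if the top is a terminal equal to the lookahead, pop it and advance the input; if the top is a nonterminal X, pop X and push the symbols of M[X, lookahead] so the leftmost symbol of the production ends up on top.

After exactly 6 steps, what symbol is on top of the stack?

     Stack      Input        Action
  1  $ <S>      t t p p w $  expand <S> ::= t <L>
  2  $ <L> t    t t p p w $  match t
  3  $ <L>      t p p w $    expand <L> ::= <K> w
  4  $ w <K>    t p p w $    expand <K> ::= t p p
  5  $ w p p t  t p p w $    match t
  6  $ w p p    p p w $      match p
Stack after step 6: $ w p (top = p).

p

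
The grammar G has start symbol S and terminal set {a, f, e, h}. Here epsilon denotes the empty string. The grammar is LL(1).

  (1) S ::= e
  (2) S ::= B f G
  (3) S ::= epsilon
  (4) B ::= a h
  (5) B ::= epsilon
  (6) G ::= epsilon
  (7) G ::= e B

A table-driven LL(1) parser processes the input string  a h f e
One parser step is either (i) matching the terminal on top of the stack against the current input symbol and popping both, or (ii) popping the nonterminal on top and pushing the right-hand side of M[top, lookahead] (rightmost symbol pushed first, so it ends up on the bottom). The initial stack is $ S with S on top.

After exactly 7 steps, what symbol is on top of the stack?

step 1: stack=$ S  input=a h f e $  — expand S ::= B f G
step 2: stack=$ G f B  input=a h f e $  — expand B ::= a h
step 3: stack=$ G f h a  input=a h f e $  — match a
step 4: stack=$ G f h  input=h f e $  — match h
step 5: stack=$ G f  input=f e $  — match f
step 6: stack=$ G  input=e $  — expand G ::= e B
step 7: stack=$ B e  input=e $  — match e
Stack after step 7: $ B (top = B).

B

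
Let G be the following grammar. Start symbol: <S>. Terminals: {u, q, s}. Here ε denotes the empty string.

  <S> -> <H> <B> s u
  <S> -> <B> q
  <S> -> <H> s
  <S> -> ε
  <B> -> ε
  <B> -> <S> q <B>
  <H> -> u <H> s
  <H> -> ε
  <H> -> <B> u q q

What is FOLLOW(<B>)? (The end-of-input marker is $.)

FIRST(<S>): from <S>-><H> <B> s u we get {q, s, u}; from <S>-><B> q we get {q, s, u}; from <S>-><H> s we get {q, s, u}; from <S>->ε we get {ε}. So FIRST(<S>) = {ε, q, s, u}.
FIRST(<B>): from <B>->ε we get {ε}; from <B>-><S> q <B> we get {q, s, u}. So FIRST(<B>) = {ε, q, s, u}.
FIRST(<H>): from <H>->u <H> s we get {u}; from <H>->ε we get {ε}; from <H>-><B> u q q we get {q, s, u}. So FIRST(<H>) = {ε, q, s, u}.
FOLLOW(<S>) includes $ since <S> is the start symbol.
FOLLOW(<S>): in <B>-><S> q <B>, <S> is followed by q <B> with FIRST {q}. Thus FOLLOW(<S>) = {$, q}.
FOLLOW(<B>): in <S>-><H> <B> s u, <B> is followed by s u with FIRST {s}; in <S>-><B> q, <B> is followed by q with FIRST {q}; in <B>-><S> q <B>, the suffix after <B> is empty (adds nothing new); in <H>-><B> u q q, <B> is followed by u q q with FIRST {u}. Thus FOLLOW(<B>) = {q, s, u}.
FOLLOW(<H>): in <S>-><H> <B> s u, <H> is followed by <B> s u with FIRST {q, s, u}; in <S>-><H> s, <H> is followed by s with FIRST {s}; in <H>->u <H> s, <H> is followed by s with FIRST {s}. Thus FOLLOW(<H>) = {q, s, u}.

{q, s, u}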